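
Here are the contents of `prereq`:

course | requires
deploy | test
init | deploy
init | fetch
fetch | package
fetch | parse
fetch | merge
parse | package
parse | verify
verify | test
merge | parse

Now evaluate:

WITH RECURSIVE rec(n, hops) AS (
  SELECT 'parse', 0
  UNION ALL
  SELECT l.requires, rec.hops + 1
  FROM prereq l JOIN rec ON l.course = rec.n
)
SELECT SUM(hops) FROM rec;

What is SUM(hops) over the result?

4

Base: (parse, hops=0).
Iteration 1: edges from {parse} -> (package, hops=1), (verify, hops=1).
Iteration 2: edges from {package,verify} -> (test, hops=2).
Iteration 3: no outgoing edges from {test}; recursion stops.
SUM(hops) = 0 + 1 + 1 + 2 = 4.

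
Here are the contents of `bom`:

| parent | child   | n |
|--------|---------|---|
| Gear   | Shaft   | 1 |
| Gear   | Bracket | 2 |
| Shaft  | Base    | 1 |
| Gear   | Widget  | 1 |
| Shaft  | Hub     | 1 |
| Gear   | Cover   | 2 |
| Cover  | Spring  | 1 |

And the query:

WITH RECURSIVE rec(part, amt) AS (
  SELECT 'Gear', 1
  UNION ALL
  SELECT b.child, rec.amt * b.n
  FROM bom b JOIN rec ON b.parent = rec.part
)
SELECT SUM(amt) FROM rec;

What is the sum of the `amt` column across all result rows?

Base: (Gear, amt=1).
Iteration 1: components of {Gear} -> Bracket = 1*2 = 2, Cover = 1*2 = 2, Shaft = 1*1 = 1, Widget = 1*1 = 1.
Iteration 2: components of {Bracket,Cover,Shaft,Widget} -> Base = 1*1 = 1, Hub = 1*1 = 1, Spring = 2*1 = 2.
Iteration 3: no further components; recursion stops.
SUM(amt) = 1 + 1 + 2 + 1 + 2 + 1 + 1 + 2 = 11.

11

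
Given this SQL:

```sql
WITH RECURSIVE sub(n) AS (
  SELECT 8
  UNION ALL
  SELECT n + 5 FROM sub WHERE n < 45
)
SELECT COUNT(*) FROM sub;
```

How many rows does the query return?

9

Base: n=8.
Iteration 1: 8 < 45 holds -> n = 8 + 5 = 13.
Iteration 2: 13 < 45 holds -> n = 13 + 5 = 18.
Iteration 3: 18 < 45 holds -> n = 18 + 5 = 23.
Iteration 4: 23 < 45 holds -> n = 23 + 5 = 28.
Iteration 5: 28 < 45 holds -> n = 28 + 5 = 33.
Iteration 6: 33 < 45 holds -> n = 33 + 5 = 38.
Iteration 7: 38 < 45 holds -> n = 38 + 5 = 43.
Iteration 8: 43 < 45 holds -> n = 43 + 5 = 48.
Iteration 9: 48 < 45 fails; recursion stops.
Total rows emitted: 9.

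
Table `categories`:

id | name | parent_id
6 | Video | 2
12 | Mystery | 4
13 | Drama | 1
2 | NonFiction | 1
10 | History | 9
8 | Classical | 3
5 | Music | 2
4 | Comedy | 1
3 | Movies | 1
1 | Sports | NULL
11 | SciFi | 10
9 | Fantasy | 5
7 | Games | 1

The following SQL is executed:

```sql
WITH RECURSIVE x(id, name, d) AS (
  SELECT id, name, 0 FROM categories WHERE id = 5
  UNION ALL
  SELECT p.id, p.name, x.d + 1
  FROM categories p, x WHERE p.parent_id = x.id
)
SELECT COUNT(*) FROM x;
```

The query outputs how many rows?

Base: id=5 (Music) at d 0.
Iteration 1: rows with parent_id in {5} -> Fantasy (id 9, d 1).
Iteration 2: rows with parent_id in {9} -> History (id 10, d 2).
Iteration 3: rows with parent_id in {10} -> SciFi (id 11, d 3).
Iteration 4: no rows with parent_id in {11}; recursion stops.
Total rows emitted: 4.

4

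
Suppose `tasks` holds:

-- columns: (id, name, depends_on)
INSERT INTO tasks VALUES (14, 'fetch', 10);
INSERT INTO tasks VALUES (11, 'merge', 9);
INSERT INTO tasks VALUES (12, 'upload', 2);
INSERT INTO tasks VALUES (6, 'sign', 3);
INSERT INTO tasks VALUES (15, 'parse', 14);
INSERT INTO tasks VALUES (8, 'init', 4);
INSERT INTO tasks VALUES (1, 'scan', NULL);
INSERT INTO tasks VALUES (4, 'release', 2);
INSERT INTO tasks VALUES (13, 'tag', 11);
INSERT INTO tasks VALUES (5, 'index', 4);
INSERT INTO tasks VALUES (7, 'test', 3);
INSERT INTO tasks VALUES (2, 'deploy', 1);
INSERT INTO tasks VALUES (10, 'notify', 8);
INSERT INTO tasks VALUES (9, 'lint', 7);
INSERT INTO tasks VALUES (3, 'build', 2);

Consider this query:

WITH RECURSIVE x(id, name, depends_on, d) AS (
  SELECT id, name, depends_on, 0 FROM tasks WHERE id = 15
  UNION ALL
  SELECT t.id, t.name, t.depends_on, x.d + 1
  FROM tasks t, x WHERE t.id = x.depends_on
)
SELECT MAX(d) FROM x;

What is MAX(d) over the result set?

6

Base: id=15 (parse), depends_on=14, d 0.
Iteration 1: join on id=14 -> fetch (id 14, depends_on=10, d 1).
Iteration 2: join on id=10 -> notify (id 10, depends_on=8, d 2).
Iteration 3: join on id=8 -> init (id 8, depends_on=4, d 3).
Iteration 4: join on id=4 -> release (id 4, depends_on=2, d 4).
Iteration 5: join on id=2 -> deploy (id 2, depends_on=1, d 5).
Iteration 6: join on id=1 -> scan (id 1, depends_on=NULL, d 6).
Iteration 7: depends_on is NULL; no match; recursion stops.
d values: 0, 1, 2, 3, 4, 5, 6; the maximum is 6.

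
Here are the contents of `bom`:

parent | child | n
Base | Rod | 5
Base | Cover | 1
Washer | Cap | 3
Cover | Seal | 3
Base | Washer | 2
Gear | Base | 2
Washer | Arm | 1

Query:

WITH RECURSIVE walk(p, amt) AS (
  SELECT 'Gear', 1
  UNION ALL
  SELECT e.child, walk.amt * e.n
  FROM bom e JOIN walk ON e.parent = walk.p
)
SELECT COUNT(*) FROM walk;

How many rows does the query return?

Base: (Gear, amt=1).
Iteration 1: components of {Gear} -> Base = 1*2 = 2.
Iteration 2: components of {Base} -> Cover = 2*1 = 2, Rod = 2*5 = 10, Washer = 2*2 = 4.
Iteration 3: components of {Cover,Rod,Washer} -> Arm = 4*1 = 4, Cap = 4*3 = 12, Seal = 2*3 = 6.
Iteration 4: no further components; recursion stops.
Total rows emitted: 8.

8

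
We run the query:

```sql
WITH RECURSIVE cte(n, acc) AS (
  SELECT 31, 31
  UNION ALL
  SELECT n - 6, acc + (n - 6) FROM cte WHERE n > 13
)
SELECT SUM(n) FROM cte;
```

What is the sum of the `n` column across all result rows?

Base: n=31, acc=31.
Iteration 1: 31 > 13 holds -> n = 31 - 6 = 25, acc = 31 + 25 = 56.
Iteration 2: 25 > 13 holds -> n = 25 - 6 = 19, acc = 56 + 19 = 75.
Iteration 3: 19 > 13 holds -> n = 19 - 6 = 13, acc = 75 + 13 = 88.
Iteration 4: 13 > 13 fails; recursion stops.
SUM(n) = 31 + 25 + 19 + 13 = 88.

88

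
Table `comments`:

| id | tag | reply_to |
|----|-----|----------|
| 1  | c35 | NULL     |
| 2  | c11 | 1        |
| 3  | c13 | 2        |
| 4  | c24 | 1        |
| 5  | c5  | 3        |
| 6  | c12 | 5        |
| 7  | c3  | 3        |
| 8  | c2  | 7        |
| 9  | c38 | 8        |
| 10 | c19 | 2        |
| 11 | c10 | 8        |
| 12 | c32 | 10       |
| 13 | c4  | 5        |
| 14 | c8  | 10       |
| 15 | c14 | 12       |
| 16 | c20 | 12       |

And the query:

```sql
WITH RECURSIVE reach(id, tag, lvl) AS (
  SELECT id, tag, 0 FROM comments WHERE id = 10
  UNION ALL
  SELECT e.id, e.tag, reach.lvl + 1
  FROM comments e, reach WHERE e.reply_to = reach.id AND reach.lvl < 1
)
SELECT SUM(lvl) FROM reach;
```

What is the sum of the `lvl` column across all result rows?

2

Base: id=10 (c19) at lvl 0.
Iteration 1: rows with reply_to in {10} -> c32 (id 12, lvl 1), c8 (id 14, lvl 1).
Iteration 2: lvl < 1 fails for all current rows; recursion stops.
SUM(lvl) = 0 + 1 + 1 = 2.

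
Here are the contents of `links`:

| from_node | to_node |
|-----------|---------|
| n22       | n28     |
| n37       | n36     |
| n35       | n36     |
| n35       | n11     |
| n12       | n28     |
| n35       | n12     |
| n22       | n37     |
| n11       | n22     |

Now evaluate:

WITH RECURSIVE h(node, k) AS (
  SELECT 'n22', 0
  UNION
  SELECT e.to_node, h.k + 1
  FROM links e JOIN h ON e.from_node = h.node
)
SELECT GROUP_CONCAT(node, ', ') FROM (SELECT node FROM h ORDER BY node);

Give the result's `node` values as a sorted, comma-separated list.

n22, n28, n36, n37

Base: (n22, k=0).
Iteration 1: edges from {n22} -> (n28, k=1), (n37, k=1).
Iteration 2: edges from {n28,n37} -> (n36, k=2).
Iteration 3: no outgoing edges from {n36}; recursion stops.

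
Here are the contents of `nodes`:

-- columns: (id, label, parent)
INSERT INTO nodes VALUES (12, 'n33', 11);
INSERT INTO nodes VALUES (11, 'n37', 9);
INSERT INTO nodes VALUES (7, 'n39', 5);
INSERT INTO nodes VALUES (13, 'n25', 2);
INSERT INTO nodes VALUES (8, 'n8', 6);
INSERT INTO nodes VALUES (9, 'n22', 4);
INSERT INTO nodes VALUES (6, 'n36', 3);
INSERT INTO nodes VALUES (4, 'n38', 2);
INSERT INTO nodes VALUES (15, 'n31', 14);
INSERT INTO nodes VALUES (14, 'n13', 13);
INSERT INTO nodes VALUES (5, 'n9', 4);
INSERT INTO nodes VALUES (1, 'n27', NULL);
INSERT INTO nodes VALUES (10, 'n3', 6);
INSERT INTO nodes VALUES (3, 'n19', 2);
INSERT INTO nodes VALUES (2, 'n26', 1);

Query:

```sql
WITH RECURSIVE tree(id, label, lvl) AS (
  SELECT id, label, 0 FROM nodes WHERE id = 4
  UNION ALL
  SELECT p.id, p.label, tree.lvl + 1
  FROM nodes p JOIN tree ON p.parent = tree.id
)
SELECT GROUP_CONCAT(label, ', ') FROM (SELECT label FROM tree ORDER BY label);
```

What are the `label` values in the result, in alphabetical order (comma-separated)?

n22, n33, n37, n38, n39, n9

Base: id=4 (n38) at lvl 0.
Iteration 1: rows with parent in {4} -> n9 (id 5, lvl 1), n22 (id 9, lvl 1).
Iteration 2: rows with parent in {5,9} -> n39 (id 7, lvl 2), n37 (id 11, lvl 2).
Iteration 3: rows with parent in {7,11} -> n33 (id 12, lvl 3).
Iteration 4: no rows with parent in {12}; recursion stops.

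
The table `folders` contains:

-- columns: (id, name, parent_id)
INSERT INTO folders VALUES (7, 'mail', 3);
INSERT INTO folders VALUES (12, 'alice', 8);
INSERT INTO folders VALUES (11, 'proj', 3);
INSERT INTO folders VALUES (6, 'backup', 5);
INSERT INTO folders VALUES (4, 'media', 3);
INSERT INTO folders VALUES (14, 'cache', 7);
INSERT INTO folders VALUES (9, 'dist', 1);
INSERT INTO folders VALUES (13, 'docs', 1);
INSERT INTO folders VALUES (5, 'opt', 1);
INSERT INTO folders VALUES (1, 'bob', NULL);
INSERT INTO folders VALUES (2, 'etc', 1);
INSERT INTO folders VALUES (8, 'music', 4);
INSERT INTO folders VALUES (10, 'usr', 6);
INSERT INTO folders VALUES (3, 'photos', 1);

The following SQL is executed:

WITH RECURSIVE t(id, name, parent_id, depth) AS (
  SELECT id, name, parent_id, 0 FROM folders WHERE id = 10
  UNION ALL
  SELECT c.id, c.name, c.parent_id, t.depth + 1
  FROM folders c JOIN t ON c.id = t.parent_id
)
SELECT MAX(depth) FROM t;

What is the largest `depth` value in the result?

3

Base: id=10 (usr), parent_id=6, depth 0.
Iteration 1: join on id=6 -> backup (id 6, parent_id=5, depth 1).
Iteration 2: join on id=5 -> opt (id 5, parent_id=1, depth 2).
Iteration 3: join on id=1 -> bob (id 1, parent_id=NULL, depth 3).
Iteration 4: parent_id is NULL; no match; recursion stops.
depth values: 0, 1, 2, 3; the maximum is 3.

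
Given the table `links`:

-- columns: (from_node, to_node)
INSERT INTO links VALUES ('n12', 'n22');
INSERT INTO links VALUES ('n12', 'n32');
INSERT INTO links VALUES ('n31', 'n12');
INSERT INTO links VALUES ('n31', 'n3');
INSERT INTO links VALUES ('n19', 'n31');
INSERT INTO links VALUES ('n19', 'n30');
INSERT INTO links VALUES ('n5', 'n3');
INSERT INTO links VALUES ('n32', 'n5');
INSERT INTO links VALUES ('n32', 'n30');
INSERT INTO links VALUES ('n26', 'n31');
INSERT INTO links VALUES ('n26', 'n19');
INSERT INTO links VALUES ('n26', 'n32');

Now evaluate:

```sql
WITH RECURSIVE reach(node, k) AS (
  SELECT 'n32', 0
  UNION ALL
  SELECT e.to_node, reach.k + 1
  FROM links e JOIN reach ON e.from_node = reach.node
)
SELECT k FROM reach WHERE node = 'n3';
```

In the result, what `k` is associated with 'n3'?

2

Base: (n32, k=0).
Iteration 1: edges from {n32} -> (n30, k=1), (n5, k=1).
Iteration 2: edges from {n30,n5} -> (n3, k=2).
Iteration 3: no outgoing edges from {n3}; recursion stops.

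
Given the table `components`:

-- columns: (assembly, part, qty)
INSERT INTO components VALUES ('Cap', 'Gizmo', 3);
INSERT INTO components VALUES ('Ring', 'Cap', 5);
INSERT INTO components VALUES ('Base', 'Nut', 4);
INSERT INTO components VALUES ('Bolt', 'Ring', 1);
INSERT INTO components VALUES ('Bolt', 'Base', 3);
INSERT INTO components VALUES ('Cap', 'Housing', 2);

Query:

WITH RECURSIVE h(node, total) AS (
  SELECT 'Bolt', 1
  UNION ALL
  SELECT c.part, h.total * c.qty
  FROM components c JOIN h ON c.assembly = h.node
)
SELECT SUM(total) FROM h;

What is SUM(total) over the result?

Base: (Bolt, total=1).
Iteration 1: components of {Bolt} -> Base = 1*3 = 3, Ring = 1*1 = 1.
Iteration 2: components of {Base,Ring} -> Cap = 1*5 = 5, Nut = 3*4 = 12.
Iteration 3: components of {Cap,Nut} -> Gizmo = 5*3 = 15, Housing = 5*2 = 10.
Iteration 4: no further components; recursion stops.
SUM(total) = 1 + 1 + 3 + 5 + 12 + 10 + 15 = 47.

47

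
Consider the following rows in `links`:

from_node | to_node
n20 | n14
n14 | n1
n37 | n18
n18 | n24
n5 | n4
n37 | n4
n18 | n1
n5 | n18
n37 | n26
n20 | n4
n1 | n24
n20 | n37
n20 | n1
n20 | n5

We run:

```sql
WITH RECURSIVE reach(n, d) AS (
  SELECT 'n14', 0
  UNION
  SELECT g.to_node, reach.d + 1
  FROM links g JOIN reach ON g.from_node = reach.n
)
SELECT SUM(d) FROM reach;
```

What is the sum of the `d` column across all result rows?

Base: (n14, d=0).
Iteration 1: edges from {n14} -> (n1, d=1).
Iteration 2: edges from {n1} -> (n24, d=2).
Iteration 3: no outgoing edges from {n24}; recursion stops.
SUM(d) = 0 + 1 + 2 = 3.

3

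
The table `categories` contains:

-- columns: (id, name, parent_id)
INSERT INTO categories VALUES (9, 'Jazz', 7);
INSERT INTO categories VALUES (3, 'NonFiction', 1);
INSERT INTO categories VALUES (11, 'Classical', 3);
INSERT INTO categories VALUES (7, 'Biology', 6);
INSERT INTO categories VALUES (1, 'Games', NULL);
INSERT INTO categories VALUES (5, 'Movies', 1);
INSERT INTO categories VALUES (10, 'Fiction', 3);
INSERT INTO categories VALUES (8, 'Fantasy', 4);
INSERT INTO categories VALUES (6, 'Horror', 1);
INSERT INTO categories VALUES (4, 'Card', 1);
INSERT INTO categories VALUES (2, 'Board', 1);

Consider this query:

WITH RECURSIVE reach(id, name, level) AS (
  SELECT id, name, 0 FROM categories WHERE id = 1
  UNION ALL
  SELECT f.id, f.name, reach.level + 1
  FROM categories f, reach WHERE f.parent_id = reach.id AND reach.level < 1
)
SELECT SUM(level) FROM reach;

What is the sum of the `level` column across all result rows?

Base: id=1 (Games) at level 0.
Iteration 1: rows with parent_id in {1} -> Board (id 2, level 1), NonFiction (id 3, level 1), Card (id 4, level 1), Movies (id 5, level 1), Horror (id 6, level 1).
Iteration 2: level < 1 fails for all current rows; recursion stops.
SUM(level) = 0 + 1 + 1 + 1 + 1 + 1 = 5.

5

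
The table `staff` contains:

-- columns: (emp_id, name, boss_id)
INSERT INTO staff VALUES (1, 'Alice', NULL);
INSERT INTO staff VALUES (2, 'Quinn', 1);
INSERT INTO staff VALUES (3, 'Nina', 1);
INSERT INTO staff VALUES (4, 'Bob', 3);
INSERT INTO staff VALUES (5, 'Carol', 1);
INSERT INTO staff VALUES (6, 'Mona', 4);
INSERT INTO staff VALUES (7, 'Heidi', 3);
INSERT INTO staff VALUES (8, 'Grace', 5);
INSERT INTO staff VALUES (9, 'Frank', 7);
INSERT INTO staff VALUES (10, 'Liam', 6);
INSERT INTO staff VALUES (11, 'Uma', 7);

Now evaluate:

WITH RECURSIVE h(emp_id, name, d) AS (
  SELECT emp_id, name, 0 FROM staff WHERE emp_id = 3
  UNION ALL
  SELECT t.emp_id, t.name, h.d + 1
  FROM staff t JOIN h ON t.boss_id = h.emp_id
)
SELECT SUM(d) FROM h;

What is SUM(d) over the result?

11

Base: emp_id=3 (Nina) at d 0.
Iteration 1: rows with boss_id in {3} -> Bob (id 4, d 1), Heidi (id 7, d 1).
Iteration 2: rows with boss_id in {4,7} -> Mona (id 6, d 2), Frank (id 9, d 2), Uma (id 11, d 2).
Iteration 3: rows with boss_id in {6,9,11} -> Liam (id 10, d 3).
Iteration 4: no rows with boss_id in {10}; recursion stops.
SUM(d) = 0 + 1 + 1 + 2 + 2 + 2 + 3 = 11.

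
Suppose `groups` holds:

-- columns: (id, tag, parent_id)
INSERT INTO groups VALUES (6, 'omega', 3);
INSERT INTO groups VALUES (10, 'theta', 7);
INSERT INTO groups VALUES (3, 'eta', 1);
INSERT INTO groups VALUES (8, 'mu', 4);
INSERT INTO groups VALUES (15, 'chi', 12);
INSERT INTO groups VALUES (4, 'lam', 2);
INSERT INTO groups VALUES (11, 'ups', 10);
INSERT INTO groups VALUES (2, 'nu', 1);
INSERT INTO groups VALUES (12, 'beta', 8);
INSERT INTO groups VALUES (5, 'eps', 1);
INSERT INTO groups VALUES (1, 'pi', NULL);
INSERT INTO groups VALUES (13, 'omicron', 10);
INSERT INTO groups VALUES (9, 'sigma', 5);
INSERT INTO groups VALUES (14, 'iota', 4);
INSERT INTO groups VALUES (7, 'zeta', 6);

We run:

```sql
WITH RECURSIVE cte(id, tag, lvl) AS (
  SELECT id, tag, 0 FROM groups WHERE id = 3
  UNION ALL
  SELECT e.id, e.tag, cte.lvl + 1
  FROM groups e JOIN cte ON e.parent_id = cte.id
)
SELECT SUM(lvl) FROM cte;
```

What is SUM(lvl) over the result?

Base: id=3 (eta) at lvl 0.
Iteration 1: rows with parent_id in {3} -> omega (id 6, lvl 1).
Iteration 2: rows with parent_id in {6} -> zeta (id 7, lvl 2).
Iteration 3: rows with parent_id in {7} -> theta (id 10, lvl 3).
Iteration 4: rows with parent_id in {10} -> ups (id 11, lvl 4), omicron (id 13, lvl 4).
Iteration 5: no rows with parent_id in {11,13}; recursion stops.
SUM(lvl) = 0 + 1 + 2 + 3 + 4 + 4 = 14.

14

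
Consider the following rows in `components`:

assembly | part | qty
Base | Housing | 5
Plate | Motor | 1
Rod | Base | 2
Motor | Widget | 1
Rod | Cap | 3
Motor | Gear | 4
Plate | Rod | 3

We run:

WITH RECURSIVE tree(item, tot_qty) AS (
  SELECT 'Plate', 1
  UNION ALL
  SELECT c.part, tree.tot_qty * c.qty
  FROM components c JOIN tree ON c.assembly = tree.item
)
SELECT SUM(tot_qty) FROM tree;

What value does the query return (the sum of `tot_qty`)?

Base: (Plate, tot_qty=1).
Iteration 1: components of {Plate} -> Motor = 1*1 = 1, Rod = 1*3 = 3.
Iteration 2: components of {Motor,Rod} -> Base = 3*2 = 6, Cap = 3*3 = 9, Gear = 1*4 = 4, Widget = 1*1 = 1.
Iteration 3: components of {Base,Cap,Gear,Widget} -> Housing = 6*5 = 30.
Iteration 4: no further components; recursion stops.
SUM(tot_qty) = 1 + 3 + 1 + 6 + 9 + 4 + 1 + 30 = 55.

55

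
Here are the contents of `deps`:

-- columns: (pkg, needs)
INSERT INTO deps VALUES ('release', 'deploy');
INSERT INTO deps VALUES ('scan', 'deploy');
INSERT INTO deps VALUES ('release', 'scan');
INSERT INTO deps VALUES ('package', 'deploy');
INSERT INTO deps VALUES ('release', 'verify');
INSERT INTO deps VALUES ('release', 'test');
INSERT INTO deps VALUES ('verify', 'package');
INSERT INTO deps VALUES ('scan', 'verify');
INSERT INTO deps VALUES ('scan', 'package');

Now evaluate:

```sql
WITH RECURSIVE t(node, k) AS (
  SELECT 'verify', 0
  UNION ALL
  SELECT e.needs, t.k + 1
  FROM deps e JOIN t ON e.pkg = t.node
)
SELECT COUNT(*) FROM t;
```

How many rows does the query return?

3

Base: (verify, k=0).
Iteration 1: edges from {verify} -> (package, k=1).
Iteration 2: edges from {package} -> (deploy, k=2).
Iteration 3: no outgoing edges from {deploy}; recursion stops.
Total rows emitted: 3.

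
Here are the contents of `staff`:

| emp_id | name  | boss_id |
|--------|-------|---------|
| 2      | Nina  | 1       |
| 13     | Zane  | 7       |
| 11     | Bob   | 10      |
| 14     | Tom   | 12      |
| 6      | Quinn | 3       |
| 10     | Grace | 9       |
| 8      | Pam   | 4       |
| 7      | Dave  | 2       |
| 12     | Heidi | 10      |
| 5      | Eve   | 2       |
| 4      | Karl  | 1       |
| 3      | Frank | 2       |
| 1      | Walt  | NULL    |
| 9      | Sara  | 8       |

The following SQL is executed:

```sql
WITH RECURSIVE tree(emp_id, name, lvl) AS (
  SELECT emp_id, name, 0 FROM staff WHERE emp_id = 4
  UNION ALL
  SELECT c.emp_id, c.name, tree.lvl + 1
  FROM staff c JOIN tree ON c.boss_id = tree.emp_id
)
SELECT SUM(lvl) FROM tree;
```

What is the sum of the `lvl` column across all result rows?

19

Base: emp_id=4 (Karl) at lvl 0.
Iteration 1: rows with boss_id in {4} -> Pam (id 8, lvl 1).
Iteration 2: rows with boss_id in {8} -> Sara (id 9, lvl 2).
Iteration 3: rows with boss_id in {9} -> Grace (id 10, lvl 3).
Iteration 4: rows with boss_id in {10} -> Bob (id 11, lvl 4), Heidi (id 12, lvl 4).
Iteration 5: rows with boss_id in {11,12} -> Tom (id 14, lvl 5).
Iteration 6: no rows with boss_id in {14}; recursion stops.
SUM(lvl) = 0 + 1 + 2 + 3 + 4 + 4 + 5 = 19.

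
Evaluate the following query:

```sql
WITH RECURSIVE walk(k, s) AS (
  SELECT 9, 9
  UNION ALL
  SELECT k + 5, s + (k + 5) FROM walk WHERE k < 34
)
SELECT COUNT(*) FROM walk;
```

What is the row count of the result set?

6

Base: k=9, s=9.
Iteration 1: 9 < 34 holds -> k = 9 + 5 = 14, s = 9 + 14 = 23.
Iteration 2: 14 < 34 holds -> k = 14 + 5 = 19, s = 23 + 19 = 42.
Iteration 3: 19 < 34 holds -> k = 19 + 5 = 24, s = 42 + 24 = 66.
Iteration 4: 24 < 34 holds -> k = 24 + 5 = 29, s = 66 + 29 = 95.
Iteration 5: 29 < 34 holds -> k = 29 + 5 = 34, s = 95 + 34 = 129.
Iteration 6: 34 < 34 fails; recursion stops.
Total rows emitted: 6.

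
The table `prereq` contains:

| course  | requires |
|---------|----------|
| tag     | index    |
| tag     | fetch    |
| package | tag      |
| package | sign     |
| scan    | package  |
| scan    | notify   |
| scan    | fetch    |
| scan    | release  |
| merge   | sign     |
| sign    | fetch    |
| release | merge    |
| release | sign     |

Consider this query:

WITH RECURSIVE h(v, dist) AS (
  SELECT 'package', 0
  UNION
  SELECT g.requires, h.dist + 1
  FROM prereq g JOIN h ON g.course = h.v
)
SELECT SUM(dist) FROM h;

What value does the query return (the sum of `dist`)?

Base: (package, dist=0).
Iteration 1: edges from {package} -> (sign, dist=1), (tag, dist=1).
Iteration 2: edges from {sign,tag} -> (fetch, dist=2), (index, dist=2). [UNION drops 1 duplicate row(s)]
Iteration 3: no outgoing edges from {fetch,index}; recursion stops.
SUM(dist) = 0 + 1 + 1 + 2 + 2 = 6.

6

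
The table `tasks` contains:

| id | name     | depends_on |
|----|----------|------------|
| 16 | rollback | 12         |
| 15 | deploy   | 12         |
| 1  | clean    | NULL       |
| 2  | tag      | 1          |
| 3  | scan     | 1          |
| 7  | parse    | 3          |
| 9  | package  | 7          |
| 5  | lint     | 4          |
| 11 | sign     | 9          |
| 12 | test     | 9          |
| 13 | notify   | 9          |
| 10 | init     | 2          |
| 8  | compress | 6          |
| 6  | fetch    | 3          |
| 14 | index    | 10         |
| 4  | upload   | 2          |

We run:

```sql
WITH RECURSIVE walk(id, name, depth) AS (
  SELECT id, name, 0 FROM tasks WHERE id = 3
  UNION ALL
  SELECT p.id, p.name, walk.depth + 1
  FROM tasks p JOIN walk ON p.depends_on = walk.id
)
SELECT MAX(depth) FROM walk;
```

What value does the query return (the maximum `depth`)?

Base: id=3 (scan) at depth 0.
Iteration 1: rows with depends_on in {3} -> fetch (id 6, depth 1), parse (id 7, depth 1).
Iteration 2: rows with depends_on in {6,7} -> compress (id 8, depth 2), package (id 9, depth 2).
Iteration 3: rows with depends_on in {8,9} -> sign (id 11, depth 3), test (id 12, depth 3), notify (id 13, depth 3).
Iteration 4: rows with depends_on in {11,12,13} -> deploy (id 15, depth 4), rollback (id 16, depth 4).
Iteration 5: no rows with depends_on in {15,16}; recursion stops.
depth values: 0, 1, 1, 2, 2, 3, 3, 3, 4, 4; the maximum is 4.

4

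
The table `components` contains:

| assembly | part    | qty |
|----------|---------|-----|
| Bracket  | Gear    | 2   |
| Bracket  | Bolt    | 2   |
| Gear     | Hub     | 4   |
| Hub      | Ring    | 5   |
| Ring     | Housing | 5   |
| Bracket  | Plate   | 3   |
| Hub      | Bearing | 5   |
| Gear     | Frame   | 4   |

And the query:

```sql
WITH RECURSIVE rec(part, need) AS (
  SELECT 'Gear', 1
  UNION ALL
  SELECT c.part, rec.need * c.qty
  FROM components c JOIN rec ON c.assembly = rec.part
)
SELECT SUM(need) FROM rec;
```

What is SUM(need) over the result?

149

Base: (Gear, need=1).
Iteration 1: components of {Gear} -> Frame = 1*4 = 4, Hub = 1*4 = 4.
Iteration 2: components of {Frame,Hub} -> Bearing = 4*5 = 20, Ring = 4*5 = 20.
Iteration 3: components of {Bearing,Ring} -> Housing = 20*5 = 100.
Iteration 4: no further components; recursion stops.
SUM(need) = 1 + 4 + 4 + 20 + 20 + 100 = 149.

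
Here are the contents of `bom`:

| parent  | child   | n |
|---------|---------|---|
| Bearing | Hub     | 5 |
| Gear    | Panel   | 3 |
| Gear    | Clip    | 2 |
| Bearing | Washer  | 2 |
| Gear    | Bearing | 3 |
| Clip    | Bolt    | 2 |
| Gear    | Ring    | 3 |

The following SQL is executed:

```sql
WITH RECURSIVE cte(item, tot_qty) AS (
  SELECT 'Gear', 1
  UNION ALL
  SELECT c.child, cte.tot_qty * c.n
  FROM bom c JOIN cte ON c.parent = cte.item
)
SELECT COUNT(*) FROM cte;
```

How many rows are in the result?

Base: (Gear, tot_qty=1).
Iteration 1: components of {Gear} -> Bearing = 1*3 = 3, Clip = 1*2 = 2, Panel = 1*3 = 3, Ring = 1*3 = 3.
Iteration 2: components of {Bearing,Clip,Panel,Ring} -> Bolt = 2*2 = 4, Hub = 3*5 = 15, Washer = 3*2 = 6.
Iteration 3: no further components; recursion stops.
Total rows emitted: 8.

8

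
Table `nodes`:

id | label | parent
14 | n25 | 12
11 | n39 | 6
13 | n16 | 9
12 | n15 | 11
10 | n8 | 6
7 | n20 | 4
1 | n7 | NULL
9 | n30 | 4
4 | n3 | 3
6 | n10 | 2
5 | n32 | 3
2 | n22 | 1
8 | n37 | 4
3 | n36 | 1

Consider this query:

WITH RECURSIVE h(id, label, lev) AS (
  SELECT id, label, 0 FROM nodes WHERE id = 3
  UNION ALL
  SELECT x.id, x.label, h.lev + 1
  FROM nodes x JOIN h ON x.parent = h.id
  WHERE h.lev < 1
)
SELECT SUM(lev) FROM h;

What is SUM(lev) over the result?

Base: id=3 (n36) at lev 0.
Iteration 1: rows with parent in {3} -> n3 (id 4, lev 1), n32 (id 5, lev 1).
Iteration 2: lev < 1 fails for all current rows; recursion stops.
SUM(lev) = 0 + 1 + 1 = 2.

2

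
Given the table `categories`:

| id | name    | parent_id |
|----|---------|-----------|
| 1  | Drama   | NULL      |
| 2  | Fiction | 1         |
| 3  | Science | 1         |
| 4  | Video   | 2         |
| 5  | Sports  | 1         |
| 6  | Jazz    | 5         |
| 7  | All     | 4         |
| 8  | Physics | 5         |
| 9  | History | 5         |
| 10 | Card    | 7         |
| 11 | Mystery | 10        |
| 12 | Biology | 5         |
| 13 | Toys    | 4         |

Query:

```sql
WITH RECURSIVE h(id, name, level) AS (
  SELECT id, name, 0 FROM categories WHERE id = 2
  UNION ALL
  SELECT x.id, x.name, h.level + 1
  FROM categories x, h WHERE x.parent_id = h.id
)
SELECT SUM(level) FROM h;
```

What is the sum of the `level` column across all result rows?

12

Base: id=2 (Fiction) at level 0.
Iteration 1: rows with parent_id in {2} -> Video (id 4, level 1).
Iteration 2: rows with parent_id in {4} -> All (id 7, level 2), Toys (id 13, level 2).
Iteration 3: rows with parent_id in {7,13} -> Card (id 10, level 3).
Iteration 4: rows with parent_id in {10} -> Mystery (id 11, level 4).
Iteration 5: no rows with parent_id in {11}; recursion stops.
SUM(level) = 0 + 1 + 2 + 2 + 3 + 4 = 12.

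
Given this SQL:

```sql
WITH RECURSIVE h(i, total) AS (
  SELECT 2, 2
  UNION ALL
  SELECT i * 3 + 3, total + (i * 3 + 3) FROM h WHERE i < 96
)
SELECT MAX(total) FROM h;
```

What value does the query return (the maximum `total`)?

416

Base: i=2, total=2.
Iteration 1: 2 < 96 holds -> i = 2 * 3 + 3 = 9, total = 2 + 9 = 11.
Iteration 2: 9 < 96 holds -> i = 9 * 3 + 3 = 30, total = 11 + 30 = 41.
Iteration 3: 30 < 96 holds -> i = 30 * 3 + 3 = 93, total = 41 + 93 = 134.
Iteration 4: 93 < 96 holds -> i = 93 * 3 + 3 = 282, total = 134 + 282 = 416.
Iteration 5: 282 < 96 fails; recursion stops.
total values: 2, 11, 41, 134, 416; the maximum is 416.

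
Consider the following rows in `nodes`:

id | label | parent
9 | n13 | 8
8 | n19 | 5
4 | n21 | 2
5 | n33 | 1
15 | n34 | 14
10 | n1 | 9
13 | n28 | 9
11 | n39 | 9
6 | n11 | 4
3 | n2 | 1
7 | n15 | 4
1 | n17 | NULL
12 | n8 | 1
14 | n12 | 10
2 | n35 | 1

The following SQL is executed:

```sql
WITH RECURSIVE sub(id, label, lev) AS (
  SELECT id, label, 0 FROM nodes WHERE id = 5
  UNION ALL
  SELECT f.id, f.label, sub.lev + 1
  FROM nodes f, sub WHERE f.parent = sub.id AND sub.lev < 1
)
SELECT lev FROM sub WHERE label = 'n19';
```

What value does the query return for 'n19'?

Base: id=5 (n33) at lev 0.
Iteration 1: rows with parent in {5} -> n19 (id 8, lev 1).
Iteration 2: lev < 1 fails for all current rows; recursion stops.

1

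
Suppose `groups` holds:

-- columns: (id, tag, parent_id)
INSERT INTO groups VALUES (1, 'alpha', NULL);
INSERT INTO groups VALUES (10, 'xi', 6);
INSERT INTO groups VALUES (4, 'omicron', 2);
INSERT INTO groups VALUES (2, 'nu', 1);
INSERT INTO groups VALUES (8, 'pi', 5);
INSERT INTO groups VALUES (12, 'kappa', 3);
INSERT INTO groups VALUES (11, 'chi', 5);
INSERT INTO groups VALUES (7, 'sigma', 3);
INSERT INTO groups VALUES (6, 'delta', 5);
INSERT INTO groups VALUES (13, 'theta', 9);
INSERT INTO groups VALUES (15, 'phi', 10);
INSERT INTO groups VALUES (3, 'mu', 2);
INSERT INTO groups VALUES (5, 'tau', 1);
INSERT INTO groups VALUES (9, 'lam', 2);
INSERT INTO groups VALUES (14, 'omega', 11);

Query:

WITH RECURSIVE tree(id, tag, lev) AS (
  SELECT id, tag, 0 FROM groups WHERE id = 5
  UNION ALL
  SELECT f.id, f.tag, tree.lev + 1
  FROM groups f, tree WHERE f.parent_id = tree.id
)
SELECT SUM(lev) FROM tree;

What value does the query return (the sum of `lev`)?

Base: id=5 (tau) at lev 0.
Iteration 1: rows with parent_id in {5} -> delta (id 6, lev 1), pi (id 8, lev 1), chi (id 11, lev 1).
Iteration 2: rows with parent_id in {6,8,11} -> xi (id 10, lev 2), omega (id 14, lev 2).
Iteration 3: rows with parent_id in {10,14} -> phi (id 15, lev 3).
Iteration 4: no rows with parent_id in {15}; recursion stops.
SUM(lev) = 0 + 1 + 1 + 1 + 2 + 2 + 3 = 10.

10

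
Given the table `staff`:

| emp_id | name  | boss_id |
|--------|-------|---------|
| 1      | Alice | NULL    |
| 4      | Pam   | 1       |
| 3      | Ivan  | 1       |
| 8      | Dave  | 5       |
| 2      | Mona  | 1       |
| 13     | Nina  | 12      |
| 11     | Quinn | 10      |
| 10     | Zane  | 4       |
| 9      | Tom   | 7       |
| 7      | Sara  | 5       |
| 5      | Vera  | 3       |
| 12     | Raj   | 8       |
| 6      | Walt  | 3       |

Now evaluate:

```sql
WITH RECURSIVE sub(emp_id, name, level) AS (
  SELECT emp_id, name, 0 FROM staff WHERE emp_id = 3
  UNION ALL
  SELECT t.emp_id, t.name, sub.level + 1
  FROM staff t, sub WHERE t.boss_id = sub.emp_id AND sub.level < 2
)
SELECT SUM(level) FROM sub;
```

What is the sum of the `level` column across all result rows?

Base: emp_id=3 (Ivan) at level 0.
Iteration 1: rows with boss_id in {3} -> Vera (id 5, level 1), Walt (id 6, level 1).
Iteration 2: rows with boss_id in {5,6} -> Sara (id 7, level 2), Dave (id 8, level 2).
Iteration 3: level < 2 fails for all current rows; recursion stops.
SUM(level) = 0 + 1 + 1 + 2 + 2 = 6.

6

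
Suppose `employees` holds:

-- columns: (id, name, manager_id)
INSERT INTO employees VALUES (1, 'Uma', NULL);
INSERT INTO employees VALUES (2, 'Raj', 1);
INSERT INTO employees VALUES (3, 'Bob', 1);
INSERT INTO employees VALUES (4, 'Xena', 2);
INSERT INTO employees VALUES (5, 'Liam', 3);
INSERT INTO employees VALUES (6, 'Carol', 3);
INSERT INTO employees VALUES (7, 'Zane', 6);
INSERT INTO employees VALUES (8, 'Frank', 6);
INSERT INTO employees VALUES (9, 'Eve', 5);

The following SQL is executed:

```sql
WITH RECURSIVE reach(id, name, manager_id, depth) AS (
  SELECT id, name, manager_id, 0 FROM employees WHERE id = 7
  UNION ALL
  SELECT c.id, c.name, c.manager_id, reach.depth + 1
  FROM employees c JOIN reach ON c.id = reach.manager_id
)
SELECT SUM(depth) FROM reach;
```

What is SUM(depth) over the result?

Base: id=7 (Zane), manager_id=6, depth 0.
Iteration 1: join on id=6 -> Carol (id 6, manager_id=3, depth 1).
Iteration 2: join on id=3 -> Bob (id 3, manager_id=1, depth 2).
Iteration 3: join on id=1 -> Uma (id 1, manager_id=NULL, depth 3).
Iteration 4: manager_id is NULL; no match; recursion stops.
SUM(depth) = 0 + 1 + 2 + 3 = 6.

6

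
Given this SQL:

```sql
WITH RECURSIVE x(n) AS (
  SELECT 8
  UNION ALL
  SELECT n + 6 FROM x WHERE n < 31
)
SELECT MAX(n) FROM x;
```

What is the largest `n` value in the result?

Base: n=8.
Iteration 1: 8 < 31 holds -> n = 8 + 6 = 14.
Iteration 2: 14 < 31 holds -> n = 14 + 6 = 20.
Iteration 3: 20 < 31 holds -> n = 20 + 6 = 26.
Iteration 4: 26 < 31 holds -> n = 26 + 6 = 32.
Iteration 5: 32 < 31 fails; recursion stops.
n values: 8, 14, 20, 26, 32; the maximum is 32.

32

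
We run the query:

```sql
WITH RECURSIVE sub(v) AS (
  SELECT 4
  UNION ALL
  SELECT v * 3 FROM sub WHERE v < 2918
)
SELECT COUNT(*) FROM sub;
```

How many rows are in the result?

8

Base: v=4.
Iteration 1: 4 < 2918 holds -> v = 4 * 3 = 12.
Iteration 2: 12 < 2918 holds -> v = 12 * 3 = 36.
Iteration 3: 36 < 2918 holds -> v = 36 * 3 = 108.
Iteration 4: 108 < 2918 holds -> v = 108 * 3 = 324.
Iteration 5: 324 < 2918 holds -> v = 324 * 3 = 972.
Iteration 6: 972 < 2918 holds -> v = 972 * 3 = 2916.
Iteration 7: 2916 < 2918 holds -> v = 2916 * 3 = 8748.
Iteration 8: 8748 < 2918 fails; recursion stops.
Total rows emitted: 8.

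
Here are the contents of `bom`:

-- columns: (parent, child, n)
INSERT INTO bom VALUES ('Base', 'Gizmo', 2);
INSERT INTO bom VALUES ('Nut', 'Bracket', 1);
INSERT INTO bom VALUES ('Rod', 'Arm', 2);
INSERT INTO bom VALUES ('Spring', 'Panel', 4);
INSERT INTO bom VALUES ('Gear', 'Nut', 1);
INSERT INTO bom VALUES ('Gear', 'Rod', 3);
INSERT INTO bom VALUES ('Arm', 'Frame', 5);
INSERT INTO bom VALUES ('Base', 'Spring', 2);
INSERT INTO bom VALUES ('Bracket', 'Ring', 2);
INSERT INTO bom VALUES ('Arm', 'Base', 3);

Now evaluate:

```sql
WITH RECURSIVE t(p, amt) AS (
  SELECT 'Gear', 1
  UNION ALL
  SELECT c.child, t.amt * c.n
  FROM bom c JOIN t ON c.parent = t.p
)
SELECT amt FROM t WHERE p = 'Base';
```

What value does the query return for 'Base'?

Base: (Gear, amt=1).
Iteration 1: components of {Gear} -> Nut = 1*1 = 1, Rod = 1*3 = 3.
Iteration 2: components of {Nut,Rod} -> Arm = 3*2 = 6, Bracket = 1*1 = 1.
Iteration 3: components of {Arm,Bracket} -> Base = 6*3 = 18, Frame = 6*5 = 30, Ring = 1*2 = 2.
Iteration 4: components of {Base,Frame,Ring} -> Gizmo = 18*2 = 36, Spring = 18*2 = 36.
Iteration 5: components of {Gizmo,Spring} -> Panel = 36*4 = 144.
Iteration 6: no further components; recursion stops.

18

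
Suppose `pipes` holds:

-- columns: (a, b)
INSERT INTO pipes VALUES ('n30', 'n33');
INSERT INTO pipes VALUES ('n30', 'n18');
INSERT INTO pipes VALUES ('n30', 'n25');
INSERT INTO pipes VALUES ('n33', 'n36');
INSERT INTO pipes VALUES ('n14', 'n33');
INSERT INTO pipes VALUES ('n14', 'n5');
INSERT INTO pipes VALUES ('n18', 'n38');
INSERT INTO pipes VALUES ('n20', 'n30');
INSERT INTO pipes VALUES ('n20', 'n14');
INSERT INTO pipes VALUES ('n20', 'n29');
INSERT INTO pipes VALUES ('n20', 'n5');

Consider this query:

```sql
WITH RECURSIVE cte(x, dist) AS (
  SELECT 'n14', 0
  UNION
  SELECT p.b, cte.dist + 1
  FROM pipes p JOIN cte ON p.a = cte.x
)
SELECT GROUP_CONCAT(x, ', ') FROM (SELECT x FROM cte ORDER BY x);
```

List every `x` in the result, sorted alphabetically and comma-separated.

n14, n33, n36, n5

Base: (n14, dist=0).
Iteration 1: edges from {n14} -> (n33, dist=1), (n5, dist=1).
Iteration 2: edges from {n33,n5} -> (n36, dist=2).
Iteration 3: no outgoing edges from {n36}; recursion stops.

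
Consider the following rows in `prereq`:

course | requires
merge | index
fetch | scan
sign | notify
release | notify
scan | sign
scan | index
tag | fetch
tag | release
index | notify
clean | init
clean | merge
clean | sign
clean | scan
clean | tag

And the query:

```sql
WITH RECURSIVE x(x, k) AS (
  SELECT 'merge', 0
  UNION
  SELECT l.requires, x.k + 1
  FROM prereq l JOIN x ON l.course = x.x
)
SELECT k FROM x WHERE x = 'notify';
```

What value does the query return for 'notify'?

2

Base: (merge, k=0).
Iteration 1: edges from {merge} -> (index, k=1).
Iteration 2: edges from {index} -> (notify, k=2).
Iteration 3: no outgoing edges from {notify}; recursion stops.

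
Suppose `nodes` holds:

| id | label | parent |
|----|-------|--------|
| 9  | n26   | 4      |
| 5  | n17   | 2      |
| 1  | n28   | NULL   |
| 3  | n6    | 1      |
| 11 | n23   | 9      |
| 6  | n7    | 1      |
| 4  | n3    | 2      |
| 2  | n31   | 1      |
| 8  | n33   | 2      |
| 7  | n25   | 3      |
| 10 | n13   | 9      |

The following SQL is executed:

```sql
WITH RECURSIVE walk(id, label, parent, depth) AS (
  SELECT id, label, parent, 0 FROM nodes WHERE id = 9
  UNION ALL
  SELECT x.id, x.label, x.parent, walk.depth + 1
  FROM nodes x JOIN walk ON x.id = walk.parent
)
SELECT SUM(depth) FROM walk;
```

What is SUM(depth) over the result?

6

Base: id=9 (n26), parent=4, depth 0.
Iteration 1: join on id=4 -> n3 (id 4, parent=2, depth 1).
Iteration 2: join on id=2 -> n31 (id 2, parent=1, depth 2).
Iteration 3: join on id=1 -> n28 (id 1, parent=NULL, depth 3).
Iteration 4: parent is NULL; no match; recursion stops.
SUM(depth) = 0 + 1 + 2 + 3 = 6.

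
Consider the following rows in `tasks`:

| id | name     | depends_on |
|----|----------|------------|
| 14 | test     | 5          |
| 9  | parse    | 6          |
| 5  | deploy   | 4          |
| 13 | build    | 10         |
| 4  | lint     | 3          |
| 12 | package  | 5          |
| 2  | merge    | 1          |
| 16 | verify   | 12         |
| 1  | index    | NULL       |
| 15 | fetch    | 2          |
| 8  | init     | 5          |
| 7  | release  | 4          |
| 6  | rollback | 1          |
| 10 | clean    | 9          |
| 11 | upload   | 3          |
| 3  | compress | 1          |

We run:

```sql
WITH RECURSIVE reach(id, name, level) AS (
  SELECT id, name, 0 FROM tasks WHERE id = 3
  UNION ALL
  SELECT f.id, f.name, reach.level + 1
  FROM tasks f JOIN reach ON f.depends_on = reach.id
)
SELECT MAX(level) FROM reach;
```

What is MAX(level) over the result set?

Base: id=3 (compress) at level 0.
Iteration 1: rows with depends_on in {3} -> lint (id 4, level 1), upload (id 11, level 1).
Iteration 2: rows with depends_on in {4,11} -> deploy (id 5, level 2), release (id 7, level 2).
Iteration 3: rows with depends_on in {5,7} -> init (id 8, level 3), package (id 12, level 3), test (id 14, level 3).
Iteration 4: rows with depends_on in {8,12,14} -> verify (id 16, level 4).
Iteration 5: no rows with depends_on in {16}; recursion stops.
level values: 0, 1, 1, 2, 2, 3, 3, 3, 4; the maximum is 4.

4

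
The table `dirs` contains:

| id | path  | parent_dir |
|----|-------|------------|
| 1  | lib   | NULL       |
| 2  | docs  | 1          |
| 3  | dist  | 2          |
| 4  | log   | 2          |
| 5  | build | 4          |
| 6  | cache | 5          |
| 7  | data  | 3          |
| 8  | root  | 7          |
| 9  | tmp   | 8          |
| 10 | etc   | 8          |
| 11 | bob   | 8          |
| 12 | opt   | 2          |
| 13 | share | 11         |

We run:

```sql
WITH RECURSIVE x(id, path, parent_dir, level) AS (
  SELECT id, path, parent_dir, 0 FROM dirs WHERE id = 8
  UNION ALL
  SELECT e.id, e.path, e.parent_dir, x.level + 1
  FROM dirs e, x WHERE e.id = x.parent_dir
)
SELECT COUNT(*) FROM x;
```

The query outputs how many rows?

Base: id=8 (root), parent_dir=7, level 0.
Iteration 1: join on id=7 -> data (id 7, parent_dir=3, level 1).
Iteration 2: join on id=3 -> dist (id 3, parent_dir=2, level 2).
Iteration 3: join on id=2 -> docs (id 2, parent_dir=1, level 3).
Iteration 4: join on id=1 -> lib (id 1, parent_dir=NULL, level 4).
Iteration 5: parent_dir is NULL; no match; recursion stops.
Total rows emitted: 5.

5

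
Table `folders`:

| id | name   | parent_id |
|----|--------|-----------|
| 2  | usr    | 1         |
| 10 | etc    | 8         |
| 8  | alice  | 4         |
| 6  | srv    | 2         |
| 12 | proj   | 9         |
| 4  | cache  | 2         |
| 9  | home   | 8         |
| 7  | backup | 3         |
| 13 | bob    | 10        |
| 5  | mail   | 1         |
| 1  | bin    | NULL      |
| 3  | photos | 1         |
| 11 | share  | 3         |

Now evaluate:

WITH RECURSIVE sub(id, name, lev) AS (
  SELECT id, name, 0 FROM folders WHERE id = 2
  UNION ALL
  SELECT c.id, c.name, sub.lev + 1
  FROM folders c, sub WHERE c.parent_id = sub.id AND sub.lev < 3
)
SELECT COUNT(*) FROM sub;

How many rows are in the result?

6

Base: id=2 (usr) at lev 0.
Iteration 1: rows with parent_id in {2} -> cache (id 4, lev 1), srv (id 6, lev 1).
Iteration 2: rows with parent_id in {4,6} -> alice (id 8, lev 2).
Iteration 3: rows with parent_id in {8} -> home (id 9, lev 3), etc (id 10, lev 3).
Iteration 4: lev < 3 fails for all current rows; recursion stops.
Total rows emitted: 6.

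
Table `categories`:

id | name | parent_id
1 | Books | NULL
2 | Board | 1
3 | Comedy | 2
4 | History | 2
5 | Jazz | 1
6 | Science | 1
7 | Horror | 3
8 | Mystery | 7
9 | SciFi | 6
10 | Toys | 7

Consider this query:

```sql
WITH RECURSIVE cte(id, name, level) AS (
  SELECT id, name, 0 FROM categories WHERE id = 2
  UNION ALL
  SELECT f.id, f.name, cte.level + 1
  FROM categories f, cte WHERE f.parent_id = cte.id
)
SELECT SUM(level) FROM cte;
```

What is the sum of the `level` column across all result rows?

Base: id=2 (Board) at level 0.
Iteration 1: rows with parent_id in {2} -> Comedy (id 3, level 1), History (id 4, level 1).
Iteration 2: rows with parent_id in {3,4} -> Horror (id 7, level 2).
Iteration 3: rows with parent_id in {7} -> Mystery (id 8, level 3), Toys (id 10, level 3).
Iteration 4: no rows with parent_id in {8,10}; recursion stops.
SUM(level) = 0 + 1 + 1 + 2 + 3 + 3 = 10.

10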